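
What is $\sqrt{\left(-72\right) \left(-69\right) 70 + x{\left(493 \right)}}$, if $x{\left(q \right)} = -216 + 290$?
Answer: $\sqrt{347834} \approx 589.77$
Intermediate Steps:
$x{\left(q \right)} = 74$
$\sqrt{\left(-72\right) \left(-69\right) 70 + x{\left(493 \right)}} = \sqrt{\left(-72\right) \left(-69\right) 70 + 74} = \sqrt{4968 \cdot 70 + 74} = \sqrt{347760 + 74} = \sqrt{347834}$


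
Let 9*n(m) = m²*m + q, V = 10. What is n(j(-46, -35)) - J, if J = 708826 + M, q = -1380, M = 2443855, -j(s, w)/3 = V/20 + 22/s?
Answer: -920652848017/292008 ≈ -3.1528e+6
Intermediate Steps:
j(s, w) = -3/2 - 66/s (j(s, w) = -3*(10/20 + 22/s) = -3*(10*(1/20) + 22/s) = -3*(½ + 22/s) = -3/2 - 66/s)
J = 3152681 (J = 708826 + 2443855 = 3152681)
n(m) = -460/3 + m³/9 (n(m) = (m²*m - 1380)/9 = (m³ - 1380)/9 = (-1380 + m³)/9 = -460/3 + m³/9)
n(j(-46, -35)) - J = (-460/3 + (-3/2 - 66/(-46))³/9) - 1*3152681 = (-460/3 + (-3/2 - 66*(-1/46))³/9) - 3152681 = (-460/3 + (-3/2 + 33/23)³/9) - 3152681 = (-460/3 + (-3/46)³/9) - 3152681 = (-460/3 + (⅑)*(-27/97336)) - 3152681 = (-460/3 - 3/97336) - 3152681 = -44774569/292008 - 3152681 = -920652848017/292008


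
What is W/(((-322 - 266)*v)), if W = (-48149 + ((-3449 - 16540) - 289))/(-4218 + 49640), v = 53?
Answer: 22809/471843736 ≈ 4.8340e-5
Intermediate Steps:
W = -68427/45422 (W = (-48149 + (-19989 - 289))/45422 = (-48149 - 20278)*(1/45422) = -68427*1/45422 = -68427/45422 ≈ -1.5065)
W/(((-322 - 266)*v)) = -68427*1/(53*(-322 - 266))/45422 = -68427/(45422*((-588*53))) = -68427/45422/(-31164) = -68427/45422*(-1/31164) = 22809/471843736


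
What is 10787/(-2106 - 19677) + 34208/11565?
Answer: 206800403/83973465 ≈ 2.4627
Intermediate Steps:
10787/(-2106 - 19677) + 34208/11565 = 10787/(-21783) + 34208*(1/11565) = 10787*(-1/21783) + 34208/11565 = -10787/21783 + 34208/11565 = 206800403/83973465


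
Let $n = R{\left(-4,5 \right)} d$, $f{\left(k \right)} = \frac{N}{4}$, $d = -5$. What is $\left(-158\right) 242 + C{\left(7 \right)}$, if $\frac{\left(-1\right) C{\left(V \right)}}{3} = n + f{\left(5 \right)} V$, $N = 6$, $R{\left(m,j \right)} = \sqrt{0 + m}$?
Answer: $- \frac{76535}{2} + 30 i \approx -38268.0 + 30.0 i$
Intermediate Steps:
$R{\left(m,j \right)} = \sqrt{m}$
$f{\left(k \right)} = \frac{3}{2}$ ($f{\left(k \right)} = \frac{6}{4} = 6 \cdot \frac{1}{4} = \frac{3}{2}$)
$n = - 10 i$ ($n = \sqrt{-4} \left(-5\right) = 2 i \left(-5\right) = - 10 i \approx - 10.0 i$)
$C{\left(V \right)} = 30 i - \frac{9 V}{2}$ ($C{\left(V \right)} = - 3 \left(- 10 i + \frac{3 V}{2}\right) = 30 i - \frac{9 V}{2}$)
$\left(-158\right) 242 + C{\left(7 \right)} = \left(-158\right) 242 + \left(30 i - \frac{63}{2}\right) = -38236 - \left(\frac{63}{2} - 30 i\right) = - \frac{76535}{2} + 30 i$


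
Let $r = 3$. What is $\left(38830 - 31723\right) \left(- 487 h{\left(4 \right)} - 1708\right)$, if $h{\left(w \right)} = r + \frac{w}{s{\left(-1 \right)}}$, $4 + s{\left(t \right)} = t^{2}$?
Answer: $-17907271$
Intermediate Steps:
$s{\left(t \right)} = -4 + t^{2}$
$h{\left(w \right)} = 3 - \frac{w}{3}$ ($h{\left(w \right)} = 3 + \frac{w}{-4 + \left(-1\right)^{2}} = 3 + \frac{w}{-4 + 1} = 3 + \frac{w}{-3} = 3 + w \left(- \frac{1}{3}\right) = 3 - \frac{w}{3}$)
$\left(38830 - 31723\right) \left(- 487 h{\left(4 \right)} - 1708\right) = \left(38830 - 31723\right) \left(- 487 \left(3 - \frac{4}{3}\right) - 1708\right) = 7107 \left(- 487 \left(3 - \frac{4}{3}\right) - 1708\right) = 7107 \left(\left(-487\right) \frac{5}{3} - 1708\right) = 7107 \left(- \frac{2435}{3} - 1708\right) = 7107 \left(- \frac{7559}{3}\right) = -17907271$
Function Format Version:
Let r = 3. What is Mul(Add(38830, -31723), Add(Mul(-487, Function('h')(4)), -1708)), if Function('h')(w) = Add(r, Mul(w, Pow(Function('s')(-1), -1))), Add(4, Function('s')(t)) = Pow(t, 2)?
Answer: -17907271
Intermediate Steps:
Function('s')(t) = Add(-4, Pow(t, 2))
Function('h')(w) = Add(3, Mul(Rational(-1, 3), w)) (Function('h')(w) = Add(3, Mul(w, Pow(Add(-4, Pow(-1, 2)), -1))) = Add(3, Mul(w, Pow(Add(-4, 1), -1))) = Add(3, Mul(w, Pow(-3, -1))) = Add(3, Mul(w, Rational(-1, 3))) = Add(3, Mul(Rational(-1, 3), w)))
Mul(Add(38830, -31723), Add(Mul(-487, Function('h')(4)), -1708)) = Mul(Add(38830, -31723), Add(Mul(-487, Add(3, Mul(Rational(-1, 3), 4))), -1708)) = Mul(7107, Add(Mul(-487, Add(3, Rational(-4, 3))), -1708)) = Mul(7107, Add(Mul(-487, Rational(5, 3)), -1708)) = Mul(7107, Add(Rational(-2435, 3), -1708)) = Mul(7107, Rational(-7559, 3)) = -17907271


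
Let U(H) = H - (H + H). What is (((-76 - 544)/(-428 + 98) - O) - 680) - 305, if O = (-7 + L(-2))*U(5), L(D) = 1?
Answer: -33433/33 ≈ -1013.1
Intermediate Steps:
U(H) = -H (U(H) = H - 2*H = -H)
O = 30 (O = (-7 + 1)*(-1*5) = -6*(-5) = 30)
(((-76 - 544)/(-428 + 98) - O) - 680) - 305 = (((-76 - 544)/(-428 + 98) - 1*30) - 680) - 305 = ((-620/(-330) - 30) - 680) - 305 = ((-620*(-1/330) - 30) - 680) - 305 = ((62/33 - 30) - 680) - 305 = (-928/33 - 680) - 305 = -23368/33 - 305 = -33433/33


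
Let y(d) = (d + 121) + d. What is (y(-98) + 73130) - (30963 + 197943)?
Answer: -155851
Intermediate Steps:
y(d) = 121 + 2*d (y(d) = (121 + d) + d = 121 + 2*d)
(y(-98) + 73130) - (30963 + 197943) = ((121 + 2*(-98)) + 73130) - (30963 + 197943) = ((121 - 196) + 73130) - 1*228906 = (-75 + 73130) - 228906 = 73055 - 228906 = -155851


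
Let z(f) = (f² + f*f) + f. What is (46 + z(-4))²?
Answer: 5476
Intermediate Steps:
z(f) = f + 2*f² (z(f) = (f² + f²) + f = 2*f² + f = f + 2*f²)
(46 + z(-4))² = (46 - 4*(1 + 2*(-4)))² = (46 - 4*(1 - 8))² = (46 - 4*(-7))² = (46 + 28)² = 74² = 5476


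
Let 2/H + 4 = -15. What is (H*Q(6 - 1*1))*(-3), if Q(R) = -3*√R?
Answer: -18*√5/19 ≈ -2.1184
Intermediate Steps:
H = -2/19 (H = 2/(-4 - 15) = 2/(-19) = 2*(-1/19) = -2/19 ≈ -0.10526)
(H*Q(6 - 1*1))*(-3) = -(-6)*√(6 - 1*1)/19*(-3) = -(-6)*√(6 - 1)/19*(-3) = -(-6)*√5/19*(-3) = (6*√5/19)*(-3) = -18*√5/19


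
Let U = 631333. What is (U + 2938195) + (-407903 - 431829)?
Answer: 2729796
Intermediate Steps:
(U + 2938195) + (-407903 - 431829) = (631333 + 2938195) + (-407903 - 431829) = 3569528 - 839732 = 2729796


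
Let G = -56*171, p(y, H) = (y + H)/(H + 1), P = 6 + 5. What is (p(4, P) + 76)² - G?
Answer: 248697/16 ≈ 15544.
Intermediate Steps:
P = 11
p(y, H) = (H + y)/(1 + H)
G = -9576
(p(4, P) + 76)² - G = ((11 + 4)/(1 + 11) + 76)² - 1*(-9576) = (15/12 + 76)² + 9576 = ((1/12)*15 + 76)² + 9576 = (5/4 + 76)² + 9576 = (309/4)² + 9576 = 95481/16 + 9576 = 248697/16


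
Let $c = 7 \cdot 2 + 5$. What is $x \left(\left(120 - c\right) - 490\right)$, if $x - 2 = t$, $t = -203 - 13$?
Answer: $83246$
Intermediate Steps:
$c = 19$ ($c = 14 + 5 = 19$)
$t = -216$ ($t = -203 - 13 = -216$)
$x = -214$ ($x = 2 - 216 = -214$)
$x \left(\left(120 - c\right) - 490\right) = - 214 \left(\left(120 - 19\right) - 490\right) = - 214 \left(101 - 490\right) = \left(-214\right) \left(-389\right) = 83246$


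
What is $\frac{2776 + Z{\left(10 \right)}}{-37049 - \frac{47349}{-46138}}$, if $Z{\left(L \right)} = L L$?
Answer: $- \frac{132692888}{1709319413} \approx -0.077629$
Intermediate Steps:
$Z{\left(L \right)} = L^{2}$
$\frac{2776 + Z{\left(10 \right)}}{-37049 - \frac{47349}{-46138}} = \frac{2776 + 10^{2}}{-37049 - \frac{47349}{-46138}} = \frac{2776 + 100}{-37049 - - \frac{47349}{46138}} = \frac{2876}{-37049 + \frac{47349}{46138}} = \frac{2876}{- \frac{1709319413}{46138}} = 2876 \left(- \frac{46138}{1709319413}\right) = - \frac{132692888}{1709319413}$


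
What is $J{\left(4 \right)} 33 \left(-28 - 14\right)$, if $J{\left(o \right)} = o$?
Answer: $-5544$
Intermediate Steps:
$J{\left(4 \right)} 33 \left(-28 - 14\right) = 4 \cdot 33 \left(-28 - 14\right) = 132 \left(-28 - 14\right) = 132 \left(-42\right) = -5544$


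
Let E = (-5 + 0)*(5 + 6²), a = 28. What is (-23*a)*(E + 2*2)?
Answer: 129444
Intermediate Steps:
E = -205 (E = -5*(5 + 36) = -5*41 = -205)
(-23*a)*(E + 2*2) = (-23*28)*(-205 + 2*2) = -644*(-205 + 4) = -644*(-201) = 129444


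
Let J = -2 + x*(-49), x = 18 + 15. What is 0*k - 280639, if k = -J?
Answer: -280639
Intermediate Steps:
x = 33
J = -1619 (J = -2 + 33*(-49) = -2 - 1617 = -1619)
k = 1619 (k = -1*(-1619) = 1619)
0*k - 280639 = 0*1619 - 280639 = 0 - 280639 = -280639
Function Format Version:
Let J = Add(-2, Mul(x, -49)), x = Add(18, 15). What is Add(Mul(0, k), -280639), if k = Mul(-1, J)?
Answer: -280639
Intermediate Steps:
x = 33
J = -1619 (J = Add(-2, Mul(33, -49)) = Add(-2, -1617) = -1619)
k = 1619 (k = Mul(-1, -1619) = 1619)
Add(Mul(0, k), -280639) = Add(Mul(0, 1619), -280639) = Add(0, -280639) = -280639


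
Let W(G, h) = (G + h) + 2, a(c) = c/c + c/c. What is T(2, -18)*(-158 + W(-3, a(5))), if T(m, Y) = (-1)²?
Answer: -157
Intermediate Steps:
T(m, Y) = 1
a(c) = 2 (a(c) = 1 + 1 = 2)
W(G, h) = 2 + G + h
T(2, -18)*(-158 + W(-3, a(5))) = 1*(-158 + (2 - 3 + 2)) = 1*(-158 + 1) = 1*(-157) = -157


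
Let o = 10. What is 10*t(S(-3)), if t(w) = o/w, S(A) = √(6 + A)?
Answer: 100*√3/3 ≈ 57.735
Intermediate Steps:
t(w) = 10/w
10*t(S(-3)) = 10*(10/(√(6 - 3))) = 10*(10/(√3)) = 10*(10*(√3/3)) = 10*(10*√3/3) = 100*√3/3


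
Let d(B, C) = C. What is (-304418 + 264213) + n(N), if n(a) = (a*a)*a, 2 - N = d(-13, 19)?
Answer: -45118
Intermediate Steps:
N = -17 (N = 2 - 1*19 = 2 - 19 = -17)
n(a) = a**3 (n(a) = a**2*a = a**3)
(-304418 + 264213) + n(N) = (-304418 + 264213) + (-17)**3 = -40205 - 4913 = -45118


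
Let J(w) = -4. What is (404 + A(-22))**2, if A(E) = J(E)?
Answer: 160000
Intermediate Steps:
A(E) = -4
(404 + A(-22))**2 = (404 - 4)**2 = 400**2 = 160000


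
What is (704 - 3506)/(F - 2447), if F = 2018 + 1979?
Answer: -1401/775 ≈ -1.8077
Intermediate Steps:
F = 3997
(704 - 3506)/(F - 2447) = (704 - 3506)/(3997 - 2447) = -2802/1550 = -2802*1/1550 = -1401/775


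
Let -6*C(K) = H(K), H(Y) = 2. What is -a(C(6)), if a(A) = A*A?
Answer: -⅑ ≈ -0.11111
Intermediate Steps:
C(K) = -⅓ (C(K) = -⅙*2 = -⅓)
a(A) = A²
-a(C(6)) = -(-⅓)² = -1*⅑ = -⅑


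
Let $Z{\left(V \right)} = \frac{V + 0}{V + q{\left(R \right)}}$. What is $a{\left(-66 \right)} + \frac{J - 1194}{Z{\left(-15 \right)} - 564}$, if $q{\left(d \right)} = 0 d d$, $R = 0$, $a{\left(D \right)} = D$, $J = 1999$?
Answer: $- \frac{37963}{563} \approx -67.43$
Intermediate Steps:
$q{\left(d \right)} = 0$ ($q{\left(d \right)} = 0 d = 0$)
$Z{\left(V \right)} = 1$ ($Z{\left(V \right)} = \frac{V + 0}{V + 0} = \frac{V}{V} = 1$)
$a{\left(-66 \right)} + \frac{J - 1194}{Z{\left(-15 \right)} - 564} = -66 + \frac{1999 - 1194}{1 - 564} = -66 + \frac{805}{-563} = -66 + 805 \left(- \frac{1}{563}\right) = -66 - \frac{805}{563} = - \frac{37963}{563}$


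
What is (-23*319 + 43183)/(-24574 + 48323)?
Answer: 35846/23749 ≈ 1.5094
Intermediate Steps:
(-23*319 + 43183)/(-24574 + 48323) = (-7337 + 43183)/23749 = 35846*(1/23749) = 35846/23749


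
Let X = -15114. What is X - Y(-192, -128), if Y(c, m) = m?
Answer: -14986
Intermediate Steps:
X - Y(-192, -128) = -15114 - 1*(-128) = -15114 + 128 = -14986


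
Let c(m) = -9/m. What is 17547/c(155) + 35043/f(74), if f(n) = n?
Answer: -66982901/222 ≈ -3.0173e+5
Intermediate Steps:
17547/c(155) + 35043/f(74) = 17547/((-9/155)) + 35043/74 = 17547/((-9*1/155)) + 35043*(1/74) = 17547/(-9/155) + 35043/74 = 17547*(-155/9) + 35043/74 = -906595/3 + 35043/74 = -66982901/222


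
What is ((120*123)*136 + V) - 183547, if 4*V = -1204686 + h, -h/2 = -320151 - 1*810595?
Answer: 4176029/2 ≈ 2.0880e+6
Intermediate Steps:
h = 2261492 (h = -2*(-320151 - 1*810595) = -2*(-320151 - 810595) = -2*(-1130746) = 2261492)
V = 528403/2 (V = (-1204686 + 2261492)/4 = (¼)*1056806 = 528403/2 ≈ 2.6420e+5)
((120*123)*136 + V) - 183547 = ((120*123)*136 + 528403/2) - 183547 = (14760*136 + 528403/2) - 183547 = (2007360 + 528403/2) - 183547 = 4543123/2 - 183547 = 4176029/2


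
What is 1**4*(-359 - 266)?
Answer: -625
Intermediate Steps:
1**4*(-359 - 266) = 1*(-625) = -625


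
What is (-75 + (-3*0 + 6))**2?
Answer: 4761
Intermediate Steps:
(-75 + (-3*0 + 6))**2 = (-75 + (0 + 6))**2 = (-75 + 6)**2 = (-69)**2 = 4761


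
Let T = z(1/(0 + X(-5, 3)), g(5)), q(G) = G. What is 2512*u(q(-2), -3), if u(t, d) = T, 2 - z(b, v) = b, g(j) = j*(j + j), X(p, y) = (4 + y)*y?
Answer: 102992/21 ≈ 4904.4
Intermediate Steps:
X(p, y) = y*(4 + y)
g(j) = 2*j**2 (g(j) = j*(2*j) = 2*j**2)
z(b, v) = 2 - b
T = 41/21 (T = 2 - 1/(0 + 3*(4 + 3)) = 2 - 1/(0 + 3*7) = 2 - 1/(0 + 21) = 2 - 1/21 = 41/21 ≈ 1.9524)
u(t, d) = 41/21
2512*u(q(-2), -3) = 2512*(41/21) = 102992/21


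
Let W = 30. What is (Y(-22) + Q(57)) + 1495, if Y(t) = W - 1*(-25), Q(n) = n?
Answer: 1607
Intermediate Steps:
Y(t) = 55 (Y(t) = 30 - 1*(-25) = 30 + 25 = 55)
(Y(-22) + Q(57)) + 1495 = (55 + 57) + 1495 = 112 + 1495 = 1607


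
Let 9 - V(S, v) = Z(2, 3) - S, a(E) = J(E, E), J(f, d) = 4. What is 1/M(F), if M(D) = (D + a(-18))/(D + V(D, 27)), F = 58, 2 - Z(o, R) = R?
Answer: 63/31 ≈ 2.0323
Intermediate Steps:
Z(o, R) = 2 - R
a(E) = 4
V(S, v) = 10 + S (V(S, v) = 9 - ((2 - 1*3) - S) = 9 - ((2 - 3) - S) = 9 - (-1 - S) = 9 + (1 + S) = 10 + S)
M(D) = (4 + D)/(10 + 2*D) (M(D) = (D + 4)/(D + (10 + D)) = (4 + D)/(10 + 2*D))
1/M(F) = 1/((4 + 58)/(2*(5 + 58))) = 1/((1/2)*62/63) = 1/((1/2)*(1/63)*62) = 1/(31/63) = 63/31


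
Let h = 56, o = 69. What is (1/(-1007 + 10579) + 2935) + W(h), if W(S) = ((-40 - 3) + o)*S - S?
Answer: 41494621/9572 ≈ 4335.0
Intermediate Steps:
W(S) = 25*S (W(S) = ((-40 - 3) + 69)*S - S = (-43 + 69)*S - S = 26*S - S = 25*S)
(1/(-1007 + 10579) + 2935) + W(h) = (1/(-1007 + 10579) + 2935) + 25*56 = (1/9572 + 2935) + 1400 = 28093821/9572 + 1400 = 41494621/9572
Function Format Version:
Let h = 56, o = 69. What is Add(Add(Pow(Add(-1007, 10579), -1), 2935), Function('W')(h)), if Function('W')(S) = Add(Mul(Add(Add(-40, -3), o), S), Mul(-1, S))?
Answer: Rational(41494621, 9572) ≈ 4335.0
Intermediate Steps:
Function('W')(S) = Mul(25, S) (Function('W')(S) = Add(Mul(Add(Add(-40, -3), 69), S), Mul(-1, S)) = Add(Mul(Add(-43, 69), S), Mul(-1, S)) = Add(Mul(26, S), Mul(-1, S)) = Mul(25, S))
Add(Add(Pow(Add(-1007, 10579), -1), 2935), Function('W')(h)) = Add(Add(Pow(Add(-1007, 10579), -1), 2935), Mul(25, 56)) = Add(Add(Pow(9572, -1), 2935), 1400) = Add(Add(Rational(1, 9572), 2935), 1400) = Add(Rational(28093821, 9572), 1400) = Rational(41494621, 9572)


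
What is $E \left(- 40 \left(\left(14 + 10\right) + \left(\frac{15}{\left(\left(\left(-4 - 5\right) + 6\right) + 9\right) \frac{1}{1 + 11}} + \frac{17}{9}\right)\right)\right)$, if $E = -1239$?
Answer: $\frac{8309560}{3} \approx 2.7699 \cdot 10^{6}$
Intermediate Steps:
$E \left(- 40 \left(\left(14 + 10\right) + \left(\frac{15}{\left(\left(\left(-4 - 5\right) + 6\right) + 9\right) \frac{1}{1 + 11}} + \frac{17}{9}\right)\right)\right) = - 1239 \left(- 40 \left(\left(14 + 10\right) + \left(\frac{15}{\left(\left(\left(-4 - 5\right) + 6\right) + 9\right) \frac{1}{1 + 11}} + \frac{17}{9}\right)\right)\right) = - 1239 \left(- 40 \left(24 + \left(\frac{15}{\left(\left(-9 + 6\right) + 9\right) \frac{1}{12}} + 17 \cdot \frac{1}{9}\right)\right)\right) = - 1239 \left(- 40 \left(24 + \left(\frac{15}{\left(-3 + 9\right) \frac{1}{12}} + \frac{17}{9}\right)\right)\right) = - 1239 \left(- 40 \left(24 + \left(\frac{15}{6 \cdot \frac{1}{12}} + \frac{17}{9}\right)\right)\right) = - 1239 \left(- 40 \left(24 + \left(15 \frac{1}{\frac{1}{2}} + \frac{17}{9}\right)\right)\right) = - 1239 \left(- 40 \left(24 + \left(15 \cdot 2 + \frac{17}{9}\right)\right)\right) = - 1239 \left(- 40 \left(24 + \left(30 + \frac{17}{9}\right)\right)\right) = - 1239 \left(- 40 \left(24 + \frac{287}{9}\right)\right) = - 1239 \left(\left(-40\right) \frac{503}{9}\right) = \left(-1239\right) \left(- \frac{20120}{9}\right) = \frac{8309560}{3}$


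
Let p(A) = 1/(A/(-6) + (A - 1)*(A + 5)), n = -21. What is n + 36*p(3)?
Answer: -579/31 ≈ -18.677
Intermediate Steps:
p(A) = 1/(-A/6 + (-1 + A)*(5 + A)) (p(A) = 1/(A*(-1/6) + (-1 + A)*(5 + A)) = 1/(-A/6 + (-1 + A)*(5 + A)))
n + 36*p(3) = -21 + 36*(6/(-30 + 6*3**2 + 23*3)) = -21 + 36*(6/(-30 + 6*9 + 69)) = -21 + 36*(6/(-30 + 54 + 69)) = -21 + 36*(6/93) = -21 + 36*(6*(1/93)) = -21 + 36*(2/31) = -21 + 72/31 = -579/31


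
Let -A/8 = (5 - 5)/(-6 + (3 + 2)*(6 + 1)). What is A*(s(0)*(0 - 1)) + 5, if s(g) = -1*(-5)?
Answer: 5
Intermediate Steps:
s(g) = 5
A = 0 (A = -8*(5 - 5)/(-6 + (3 + 2)*(6 + 1)) = -0/(-6 + 5*7) = -0/(-6 + 35) = -0/29 = -8*0 = 0)
A*(s(0)*(0 - 1)) + 5 = 0*(5*(0 - 1)) + 5 = 0*(5*(-1)) + 5 = 0*(-5) + 5 = 0 + 5 = 5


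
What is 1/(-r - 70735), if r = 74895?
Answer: -1/145630 ≈ -6.8667e-6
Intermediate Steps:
1/(-r - 70735) = 1/(-1*74895 - 70735) = 1/(-74895 - 70735) = 1/(-145630) = -1/145630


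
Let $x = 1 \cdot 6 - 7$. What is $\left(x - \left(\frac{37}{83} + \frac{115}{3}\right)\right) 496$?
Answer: $- \frac{4912880}{249} \approx -19730.0$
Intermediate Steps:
$x = -1$ ($x = 6 - 7 = -1$)
$\left(x - \left(\frac{37}{83} + \frac{115}{3}\right)\right) 496 = \left(-1 - \left(\frac{37}{83} + \frac{115}{3}\right)\right) 496 = \left(-1 - \frac{9656}{249}\right) 496 = \left(- \frac{9905}{249}\right) 496 = - \frac{4912880}{249}$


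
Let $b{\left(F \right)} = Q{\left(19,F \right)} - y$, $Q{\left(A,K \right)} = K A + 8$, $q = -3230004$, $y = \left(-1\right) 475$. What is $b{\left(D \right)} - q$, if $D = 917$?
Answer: $3247910$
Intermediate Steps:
$y = -475$
$Q{\left(A,K \right)} = 8 + A K$ ($Q{\left(A,K \right)} = A K + 8 = 8 + A K$)
$b{\left(F \right)} = 483 + 19 F$ ($b{\left(F \right)} = \left(8 + 19 F\right) - -475 = \left(8 + 19 F\right) + 475 = 483 + 19 F$)
$b{\left(D \right)} - q = \left(483 + 19 \cdot 917\right) - -3230004 = \left(483 + 17423\right) + 3230004 = 17906 + 3230004 = 3247910$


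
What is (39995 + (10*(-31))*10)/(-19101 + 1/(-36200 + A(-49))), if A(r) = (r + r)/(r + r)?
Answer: -267112421/138287420 ≈ -1.9316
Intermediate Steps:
A(r) = 1 (A(r) = (2*r)/((2*r)) = (2*r)*(1/(2*r)) = 1)
(39995 + (10*(-31))*10)/(-19101 + 1/(-36200 + A(-49))) = (39995 + (10*(-31))*10)/(-19101 + 1/(-36200 + 1)) = (39995 - 310*10)/(-19101 + 1/(-36199)) = (39995 - 3100)/(-19101 - 1/36199) = 36895/(-691437100/36199) = 36895*(-36199/691437100) = -267112421/138287420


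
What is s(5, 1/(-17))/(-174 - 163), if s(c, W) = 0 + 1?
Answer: -1/337 ≈ -0.0029674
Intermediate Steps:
s(c, W) = 1
s(5, 1/(-17))/(-174 - 163) = 1/(-174 - 163) = 1/(-337) = -1/337*1 = -1/337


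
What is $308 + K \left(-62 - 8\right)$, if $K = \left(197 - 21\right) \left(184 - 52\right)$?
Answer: $-1625932$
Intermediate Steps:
$K = 23232$ ($K = 176 \cdot 132 = 23232$)
$308 + K \left(-62 - 8\right) = 308 + 23232 \left(-62 - 8\right) = 308 + 23232 \left(-70\right) = 308 - 1626240 = -1625932$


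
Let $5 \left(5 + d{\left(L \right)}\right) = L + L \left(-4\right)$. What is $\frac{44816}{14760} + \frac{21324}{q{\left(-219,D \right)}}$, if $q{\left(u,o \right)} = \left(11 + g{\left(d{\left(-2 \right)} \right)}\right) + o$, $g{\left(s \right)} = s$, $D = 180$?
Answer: $\frac{5609927}{47970} \approx 116.95$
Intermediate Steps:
$d{\left(L \right)} = -5 - \frac{3 L}{5}$ ($d{\left(L \right)} = -5 + \frac{L + L \left(-4\right)}{5} = -5 + \frac{L - 4 L}{5} = -5 + \frac{\left(-3\right) L}{5} = -5 - \frac{3 L}{5}$)
$q{\left(u,o \right)} = \frac{36}{5} + o$ ($q{\left(u,o \right)} = \left(11 - \frac{19}{5}\right) + o = \frac{36}{5} + o$)
$\frac{44816}{14760} + \frac{21324}{q{\left(-219,D \right)}} = \frac{44816}{14760} + \frac{21324}{\frac{36}{5} + 180} = 44816 \cdot \frac{1}{14760} + \frac{21324}{\frac{936}{5}} = \frac{5602}{1845} + 21324 \cdot \frac{5}{936} = \frac{5602}{1845} + \frac{8885}{78} = \frac{5609927}{47970}$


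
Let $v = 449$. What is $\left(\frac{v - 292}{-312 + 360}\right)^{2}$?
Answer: $\frac{24649}{2304} \approx 10.698$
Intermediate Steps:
$\left(\frac{v - 292}{-312 + 360}\right)^{2} = \left(\frac{449 - 292}{-312 + 360}\right)^{2} = \left(\frac{157}{48}\right)^{2} = \frac{24649}{2304}$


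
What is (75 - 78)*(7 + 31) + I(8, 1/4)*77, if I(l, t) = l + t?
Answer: 2085/4 ≈ 521.25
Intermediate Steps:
(75 - 78)*(7 + 31) + I(8, 1/4)*77 = (75 - 78)*(7 + 31) + (8 + 1/4)*77 = -3*38 + (8 + 1/4)*77 = -114 + (33/4)*77 = -114 + 2541/4 = 2085/4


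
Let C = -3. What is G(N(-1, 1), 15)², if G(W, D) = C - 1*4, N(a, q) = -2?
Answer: 49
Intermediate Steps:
G(W, D) = -7 (G(W, D) = -3 - 1*4 = -3 - 4 = -7)
G(N(-1, 1), 15)² = (-7)² = 49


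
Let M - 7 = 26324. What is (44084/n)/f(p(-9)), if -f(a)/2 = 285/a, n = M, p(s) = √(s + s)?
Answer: -22042*I*√2/2501445 ≈ -0.012462*I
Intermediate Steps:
M = 26331 (M = 7 + 26324 = 26331)
p(s) = √2*√s (p(s) = √(2*s) = √2*√s)
n = 26331
f(a) = -570/a
(44084/n)/f(p(-9)) = (44084/26331)/((-570*(-I*√2/6))) = (44084*(1/26331))/((-570*(-I*√2/6))) = 44084/(26331*((-570*(-I*√2/6)))) = 44084/(26331*((-(-95)*I*√2))) = 44084/(26331*((95*I*√2))) = 44084*(-I*√2/190)/26331 = -22042*I*√2/2501445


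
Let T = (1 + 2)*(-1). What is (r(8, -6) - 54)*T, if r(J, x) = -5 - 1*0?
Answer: 177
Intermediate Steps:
r(J, x) = -5 (r(J, x) = -5 + 0 = -5)
T = -3 (T = 3*(-1) = -3)
(r(8, -6) - 54)*T = (-5 - 54)*(-3) = -59*(-3) = 177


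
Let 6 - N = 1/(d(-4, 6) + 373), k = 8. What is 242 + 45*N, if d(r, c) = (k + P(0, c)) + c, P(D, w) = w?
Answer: 67057/131 ≈ 511.89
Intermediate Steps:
d(r, c) = 8 + 2*c (d(r, c) = (8 + c) + c = 8 + 2*c)
N = 2357/393 (N = 6 - 1/((8 + 2*6) + 373) = 6 - 1/((8 + 12) + 373) = 6 - 1/(20 + 373) = 6 - 1/393 = 2357/393 ≈ 5.9975)
242 + 45*N = 242 + 45*(2357/393) = 242 + 35355/131 = 67057/131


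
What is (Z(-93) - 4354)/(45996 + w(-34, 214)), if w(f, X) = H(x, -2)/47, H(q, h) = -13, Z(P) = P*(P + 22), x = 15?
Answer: 105703/2161799 ≈ 0.048896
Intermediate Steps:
Z(P) = P*(22 + P)
w(f, X) = -13/47
(Z(-93) - 4354)/(45996 + w(-34, 214)) = (-93*(22 - 93) - 4354)/(45996 - 13/47) = (-93*(-71) - 4354)/(2161799/47) = (6603 - 4354)*(47/2161799) = 2249*(47/2161799) = 105703/2161799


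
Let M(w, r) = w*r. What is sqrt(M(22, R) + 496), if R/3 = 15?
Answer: sqrt(1486) ≈ 38.549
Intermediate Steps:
R = 45 (R = 3*15 = 45)
M(w, r) = r*w
sqrt(M(22, R) + 496) = sqrt(45*22 + 496) = sqrt(990 + 496) = sqrt(1486)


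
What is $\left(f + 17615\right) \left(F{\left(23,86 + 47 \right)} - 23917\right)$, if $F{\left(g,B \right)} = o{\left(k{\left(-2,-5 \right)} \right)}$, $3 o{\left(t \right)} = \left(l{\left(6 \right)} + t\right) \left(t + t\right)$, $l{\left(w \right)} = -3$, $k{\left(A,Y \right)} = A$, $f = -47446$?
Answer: $\frac{2139807461}{3} \approx 7.1327 \cdot 10^{8}$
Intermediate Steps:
$o{\left(t \right)} = \frac{2 t \left(-3 + t\right)}{3}$ ($o{\left(t \right)} = \frac{\left(-3 + t\right) \left(t + t\right)}{3} = \frac{\left(-3 + t\right) 2 t}{3} = \frac{2 t \left(-3 + t\right)}{3}$)
$F{\left(g,B \right)} = \frac{20}{3}$ ($F{\left(g,B \right)} = \frac{2}{3} \left(-2\right) \left(-3 - 2\right) = \frac{2}{3} \left(-2\right) \left(-5\right) = \frac{20}{3}$)
$\left(f + 17615\right) \left(F{\left(23,86 + 47 \right)} - 23917\right) = \left(-47446 + 17615\right) \left(\frac{20}{3} - 23917\right) = \left(-29831\right) \left(- \frac{71731}{3}\right) = \frac{2139807461}{3}$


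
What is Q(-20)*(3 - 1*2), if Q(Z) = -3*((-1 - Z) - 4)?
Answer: -45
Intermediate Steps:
Q(Z) = 15 + 3*Z (Q(Z) = -3*(-5 - Z) = 15 + 3*Z)
Q(-20)*(3 - 1*2) = (15 + 3*(-20))*(3 - 1*2) = (15 - 60)*(3 - 2) = -45*1 = -45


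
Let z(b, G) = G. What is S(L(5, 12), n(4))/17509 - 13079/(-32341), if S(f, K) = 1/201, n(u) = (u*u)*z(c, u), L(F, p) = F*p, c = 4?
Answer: 46029074752/113817972369 ≈ 0.40441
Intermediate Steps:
n(u) = u³ (n(u) = (u*u)*u = u²*u = u³)
S(f, K) = 1/201
S(L(5, 12), n(4))/17509 - 13079/(-32341) = (1/201)/17509 - 13079/(-32341) = (1/201)*(1/17509) - 13079*(-1/32341) = 1/3519309 + 13079/32341 = 46029074752/113817972369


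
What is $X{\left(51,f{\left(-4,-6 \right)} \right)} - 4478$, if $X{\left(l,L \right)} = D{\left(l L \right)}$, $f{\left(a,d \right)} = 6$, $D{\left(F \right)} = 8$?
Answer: $-4470$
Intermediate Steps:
$X{\left(l,L \right)} = 8$
$X{\left(51,f{\left(-4,-6 \right)} \right)} - 4478 = 8 - 4478 = -4470$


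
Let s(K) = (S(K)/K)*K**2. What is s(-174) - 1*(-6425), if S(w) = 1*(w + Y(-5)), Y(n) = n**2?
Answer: 32351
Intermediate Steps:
S(w) = 25 + w (S(w) = 1*(w + (-5)**2) = 1*(w + 25) = 1*(25 + w) = 25 + w)
s(K) = K*(25 + K) (s(K) = ((25 + K)/K)*K**2 = K*(25 + K))
s(-174) - 1*(-6425) = -174*(25 - 174) - 1*(-6425) = -174*(-149) + 6425 = 25926 + 6425 = 32351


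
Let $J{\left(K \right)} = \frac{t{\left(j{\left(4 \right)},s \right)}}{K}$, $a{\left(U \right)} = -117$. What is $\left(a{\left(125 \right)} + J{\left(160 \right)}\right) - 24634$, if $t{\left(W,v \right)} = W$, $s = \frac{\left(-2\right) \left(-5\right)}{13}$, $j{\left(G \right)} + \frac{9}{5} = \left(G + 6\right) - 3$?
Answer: $- \frac{9900387}{400} \approx -24751.0$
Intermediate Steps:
$j{\left(G \right)} = \frac{6}{5} + G$ ($j{\left(G \right)} = - \frac{9}{5} + \left(\left(G + 6\right) - 3\right) = - \frac{9}{5} + \left(\left(6 + G\right) - 3\right) = - \frac{9}{5} + \left(3 + G\right) = \frac{6}{5} + G$)
$s = \frac{10}{13}$ ($s = 10 \cdot \frac{1}{13} = \frac{10}{13} \approx 0.76923$)
$J{\left(K \right)} = \frac{26}{5 K}$ ($J{\left(K \right)} = \frac{\frac{6}{5} + 4}{K} = \frac{26}{5 K}$)
$\left(a{\left(125 \right)} + J{\left(160 \right)}\right) - 24634 = \left(-117 + \frac{26}{5 \cdot 160}\right) - 24634 = \left(-117 + \frac{26}{5} \cdot \frac{1}{160}\right) - 24634 = \left(-117 + \frac{13}{400}\right) - 24634 = - \frac{46787}{400} - 24634 = - \frac{9900387}{400}$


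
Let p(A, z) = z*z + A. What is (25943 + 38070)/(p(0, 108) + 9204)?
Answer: 64013/20868 ≈ 3.0675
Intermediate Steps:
p(A, z) = A + z**2 (p(A, z) = z**2 + A = A + z**2)
(25943 + 38070)/(p(0, 108) + 9204) = (25943 + 38070)/((0 + 108**2) + 9204) = 64013/((0 + 11664) + 9204) = 64013/(11664 + 9204) = 64013/20868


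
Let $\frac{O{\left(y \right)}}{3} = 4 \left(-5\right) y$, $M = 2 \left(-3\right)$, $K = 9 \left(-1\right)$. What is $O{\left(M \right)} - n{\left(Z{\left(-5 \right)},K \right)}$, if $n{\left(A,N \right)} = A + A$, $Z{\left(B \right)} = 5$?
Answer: $350$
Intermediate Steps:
$K = -9$
$n{\left(A,N \right)} = 2 A$
$M = -6$
$O{\left(y \right)} = - 60 y$ ($O{\left(y \right)} = 3 \cdot 4 \left(-5\right) y = 3 \left(- 20 y\right) = - 60 y$)
$O{\left(M \right)} - n{\left(Z{\left(-5 \right)},K \right)} = \left(-60\right) \left(-6\right) - 2 \cdot 5 = 360 - 10 = 350$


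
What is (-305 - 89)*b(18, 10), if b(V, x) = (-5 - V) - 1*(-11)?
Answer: 4728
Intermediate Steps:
b(V, x) = 6 - V (b(V, x) = (-5 - V) + 11 = 6 - V)
(-305 - 89)*b(18, 10) = (-305 - 89)*(6 - 1*18) = -394*(6 - 18) = -394*(-12) = 4728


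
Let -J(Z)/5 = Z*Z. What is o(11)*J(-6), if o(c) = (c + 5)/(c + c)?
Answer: -1440/11 ≈ -130.91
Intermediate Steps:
J(Z) = -5*Z² (J(Z) = -5*Z*Z = -5*Z²)
o(c) = (5 + c)/(2*c) (o(c) = (5 + c)/((2*c)) = (5 + c)*(1/(2*c)) = (5 + c)/(2*c))
o(11)*J(-6) = ((½)*(5 + 11)/11)*(-5*(-6)²) = ((½)*(1/11)*16)*(-5*36) = (8/11)*(-180) = -1440/11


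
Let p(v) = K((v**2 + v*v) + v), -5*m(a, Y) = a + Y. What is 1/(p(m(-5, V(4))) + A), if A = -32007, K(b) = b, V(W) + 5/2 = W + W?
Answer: -25/800177 ≈ -3.1243e-5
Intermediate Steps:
V(W) = -5/2 + 2*W (V(W) = -5/2 + (W + W) = -5/2 + 2*W)
m(a, Y) = -Y/5 - a/5 (m(a, Y) = -(a + Y)/5 = -(Y + a)/5 = -Y/5 - a/5)
p(v) = v + 2*v**2 (p(v) = (v**2 + v*v) + v = (v**2 + v**2) + v = 2*v**2 + v = v + 2*v**2)
1/(p(m(-5, V(4))) + A) = 1/((-(-5/2 + 2*4)/5 - 1/5*(-5))*(1 + 2*(-(-5/2 + 2*4)/5 - 1/5*(-5))) - 32007) = 1/((-(-5/2 + 8)/5 + 1)*(1 + 2*(-(-5/2 + 8)/5 + 1)) - 32007) = 1/((-1/5*11/2 + 1)*(1 + 2*(-1/5*11/2 + 1)) - 32007) = 1/((-11/10 + 1)*(1 + 2*(-11/10 + 1)) - 32007) = 1/(-(1 + 2*(-1/10))/10 - 32007) = 1/(-(1 - 1/5)/10 - 32007) = 1/(-1/10*4/5 - 32007) = 1/(-2/25 - 32007) = 1/(-800177/25) = -25/800177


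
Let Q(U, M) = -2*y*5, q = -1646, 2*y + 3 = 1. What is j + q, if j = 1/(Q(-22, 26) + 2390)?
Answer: -3950399/2400 ≈ -1646.0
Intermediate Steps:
y = -1 (y = -3/2 + (½)*1 = -3/2 + ½ = -1)
Q(U, M) = 10 (Q(U, M) = -2*(-1)*5 = 2*5 = 10)
j = 1/2400 (j = 1/(10 + 2390) = 1/2400 ≈ 0.00041667)
j + q = 1/2400 - 1646 = -3950399/2400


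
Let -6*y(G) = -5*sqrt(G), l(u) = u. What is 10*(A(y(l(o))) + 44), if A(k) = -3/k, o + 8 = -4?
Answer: 440 + 6*I*sqrt(3) ≈ 440.0 + 10.392*I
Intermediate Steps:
o = -12 (o = -8 - 4 = -12)
y(G) = 5*sqrt(G)/6 (y(G) = -(-5)*sqrt(G)/6 = 5*sqrt(G)/6)
10*(A(y(l(o))) + 44) = 10*(-3*(-I*sqrt(3)/5) + 44) = 10*(-(-3)*I*sqrt(3)/5 + 44) = 10*(3*I*sqrt(3)/5 + 44) = 10*(44 + 3*I*sqrt(3)/5) = 440 + 6*I*sqrt(3)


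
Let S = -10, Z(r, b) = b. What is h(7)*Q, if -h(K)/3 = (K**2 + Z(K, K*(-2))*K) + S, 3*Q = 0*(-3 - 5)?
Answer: 0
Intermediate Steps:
Q = 0 (Q = (0*(-3 - 5))/3 = (0*(-8))/3 = (1/3)*0 = 0)
h(K) = 30 + 3*K**2 (h(K) = -3*((K**2 + (K*(-2))*K) - 10) = -3*((K**2 + (-2*K)*K) - 10) = -3*((K**2 - 2*K**2) - 10) = -3*(-K**2 - 10) = -3*(-10 - K**2) = 30 + 3*K**2)
h(7)*Q = (30 + 3*7**2)*0 = (30 + 3*49)*0 = (30 + 147)*0 = 177*0 = 0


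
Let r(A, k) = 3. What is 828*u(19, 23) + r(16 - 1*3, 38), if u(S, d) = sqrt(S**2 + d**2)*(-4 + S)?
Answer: 3 + 12420*sqrt(890) ≈ 3.7053e+5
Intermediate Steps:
828*u(19, 23) + r(16 - 1*3, 38) = 828*(sqrt(19**2 + 23**2)*(-4 + 19)) + 3 = 828*(sqrt(361 + 529)*15) + 3 = 828*(sqrt(890)*15) + 3 = 828*(15*sqrt(890)) + 3 = 12420*sqrt(890) + 3 = 3 + 12420*sqrt(890)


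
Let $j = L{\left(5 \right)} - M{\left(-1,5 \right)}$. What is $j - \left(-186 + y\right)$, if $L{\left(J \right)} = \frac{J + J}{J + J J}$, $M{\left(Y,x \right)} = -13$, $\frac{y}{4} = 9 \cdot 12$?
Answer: $- \frac{698}{3} \approx -232.67$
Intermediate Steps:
$y = 432$ ($y = 4 \cdot 9 \cdot 12 = 4 \cdot 108 = 432$)
$L{\left(J \right)} = \frac{2 J}{J + J^{2}}$
$j = \frac{40}{3}$ ($j = \frac{2}{1 + 5} - -13 = \frac{2}{6} + 13 = 2 \cdot \frac{1}{6} + 13 = \frac{1}{3} + 13 = \frac{40}{3} \approx 13.333$)
$j - \left(-186 + y\right) = \frac{40}{3} - \left(-186 + 432\right) = \frac{40}{3} - 246 = - \frac{698}{3}$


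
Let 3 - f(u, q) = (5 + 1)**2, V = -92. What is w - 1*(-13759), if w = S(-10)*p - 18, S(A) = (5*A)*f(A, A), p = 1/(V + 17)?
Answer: 13719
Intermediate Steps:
f(u, q) = -33 (f(u, q) = 3 - (5 + 1)**2 = 3 - 1*6**2 = 3 - 1*36 = 3 - 36 = -33)
p = -1/75 (p = 1/(-92 + 17) = 1/(-75) = -1/75 ≈ -0.013333)
S(A) = -165*A (S(A) = (5*A)*(-33) = -165*A)
w = -40 (w = -165*(-10)*(-1/75) - 18 = 1650*(-1/75) - 18 = -22 - 18 = -40)
w - 1*(-13759) = -40 - 1*(-13759) = -40 + 13759 = 13719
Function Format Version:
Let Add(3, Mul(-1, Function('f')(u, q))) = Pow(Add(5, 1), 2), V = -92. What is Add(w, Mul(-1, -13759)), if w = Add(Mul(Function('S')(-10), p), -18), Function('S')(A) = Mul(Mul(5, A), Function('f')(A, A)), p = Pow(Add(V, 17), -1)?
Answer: 13719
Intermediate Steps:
Function('f')(u, q) = -33 (Function('f')(u, q) = Add(3, Mul(-1, Pow(Add(5, 1), 2))) = Add(3, Mul(-1, Pow(6, 2))) = Add(3, Mul(-1, 36)) = Add(3, -36) = -33)
p = Rational(-1, 75) (p = Pow(Add(-92, 17), -1) = Pow(-75, -1) = Rational(-1, 75) ≈ -0.013333)
Function('S')(A) = Mul(-165, A) (Function('S')(A) = Mul(Mul(5, A), -33) = Mul(-165, A))
w = -40 (w = Add(Mul(Mul(-165, -10), Rational(-1, 75)), -18) = Add(Mul(1650, Rational(-1, 75)), -18) = Add(-22, -18) = -40)
Add(w, Mul(-1, -13759)) = Add(-40, Mul(-1, -13759)) = Add(-40, 13759) = 13719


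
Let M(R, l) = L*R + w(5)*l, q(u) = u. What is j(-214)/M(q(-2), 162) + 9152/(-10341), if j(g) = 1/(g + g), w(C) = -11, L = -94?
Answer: -6243776923/7054961112 ≈ -0.88502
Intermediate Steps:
M(R, l) = -94*R - 11*l
j(g) = 1/(2*g)
j(-214)/M(q(-2), 162) + 9152/(-10341) = ((½)/(-214))/(-94*(-2) - 11*162) + 9152/(-10341) = ((½)*(-1/214))/(188 - 1782) + 9152*(-1/10341) = -1/428/(-1594) - 9152/10341 = -1/428*(-1/1594) - 9152/10341 = 1/682232 - 9152/10341 = -6243776923/7054961112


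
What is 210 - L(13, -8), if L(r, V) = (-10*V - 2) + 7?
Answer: 125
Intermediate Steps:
L(r, V) = 5 - 10*V (L(r, V) = (-2 - 10*V) + 7 = 5 - 10*V)
210 - L(13, -8) = 210 - (5 - 10*(-8)) = 210 - (5 + 80) = 210 - 1*85 = 210 - 85 = 125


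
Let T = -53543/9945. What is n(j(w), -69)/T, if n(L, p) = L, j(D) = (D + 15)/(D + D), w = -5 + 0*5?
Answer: 9945/53543 ≈ 0.18574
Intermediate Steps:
w = -5 (w = -5 + 0 = -5)
j(D) = (15 + D)/(2*D) (j(D) = (15 + D)/((2*D)) = (15 + D)*(1/(2*D)) = (15 + D)/(2*D))
T = -53543/9945 (T = -53543*1/9945 = -53543/9945 ≈ -5.3839)
n(j(w), -69)/T = ((½)*(15 - 5)/(-5))/(-53543/9945) = ((½)*(-⅕)*10)*(-9945/53543) = -1*(-9945/53543) = 9945/53543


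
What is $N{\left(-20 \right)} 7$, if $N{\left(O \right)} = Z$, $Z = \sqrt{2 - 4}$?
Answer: $7 i \sqrt{2} \approx 9.8995 i$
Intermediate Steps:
$Z = i \sqrt{2}$ ($Z = \sqrt{-2} = i \sqrt{2} \approx 1.4142 i$)
$N{\left(O \right)} = i \sqrt{2}$
$N{\left(-20 \right)} 7 = i \sqrt{2} \cdot 7 = 7 i \sqrt{2}$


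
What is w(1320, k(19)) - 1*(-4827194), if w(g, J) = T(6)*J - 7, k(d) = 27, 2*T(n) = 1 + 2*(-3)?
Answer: 9654239/2 ≈ 4.8271e+6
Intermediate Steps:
T(n) = -5/2 (T(n) = (1 + 2*(-3))/2 = (1 - 6)/2 = (½)*(-5) = -5/2)
w(g, J) = -7 - 5*J/2 (w(g, J) = -5*J/2 - 7 = -7 - 5*J/2)
w(1320, k(19)) - 1*(-4827194) = (-7 - 5/2*27) - 1*(-4827194) = (-7 - 135/2) + 4827194 = -149/2 + 4827194 = 9654239/2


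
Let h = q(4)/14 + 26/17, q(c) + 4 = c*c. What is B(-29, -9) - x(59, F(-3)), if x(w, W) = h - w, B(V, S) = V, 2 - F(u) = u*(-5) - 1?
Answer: 3286/119 ≈ 27.613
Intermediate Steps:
F(u) = 3 + 5*u (F(u) = 2 - (u*(-5) - 1) = 2 - (-5*u - 1) = 2 - (-1 - 5*u) = 2 + (1 + 5*u) = 3 + 5*u)
q(c) = -4 + c² (q(c) = -4 + c*c = -4 + c²)
h = 284/119 (h = (-4 + 4²)/14 + 26/17 = (-4 + 16)*(1/14) + 26*(1/17) = 12*(1/14) + 26/17 = 6/7 + 26/17 = 284/119 ≈ 2.3866)
x(w, W) = 284/119 - w
B(-29, -9) - x(59, F(-3)) = -29 - (284/119 - 1*59) = -29 - (284/119 - 59) = -29 - 1*(-6737/119) = -29 + 6737/119 = 3286/119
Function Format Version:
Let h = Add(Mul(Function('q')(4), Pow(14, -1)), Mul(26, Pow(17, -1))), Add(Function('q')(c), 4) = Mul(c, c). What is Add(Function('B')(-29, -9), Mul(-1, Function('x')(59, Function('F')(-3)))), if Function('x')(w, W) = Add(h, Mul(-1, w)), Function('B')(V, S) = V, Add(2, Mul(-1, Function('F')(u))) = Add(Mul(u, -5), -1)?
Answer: Rational(3286, 119) ≈ 27.613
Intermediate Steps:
Function('F')(u) = Add(3, Mul(5, u)) (Function('F')(u) = Add(2, Mul(-1, Add(Mul(u, -5), -1))) = Add(2, Mul(-1, Add(Mul(-5, u), -1))) = Add(2, Mul(-1, Add(-1, Mul(-5, u)))) = Add(2, Add(1, Mul(5, u))) = Add(3, Mul(5, u)))
Function('q')(c) = Add(-4, Pow(c, 2)) (Function('q')(c) = Add(-4, Mul(c, c)) = Add(-4, Pow(c, 2)))
h = Rational(284, 119) (h = Add(Mul(Add(-4, Pow(4, 2)), Pow(14, -1)), Mul(26, Pow(17, -1))) = Add(Mul(Add(-4, 16), Rational(1, 14)), Mul(26, Rational(1, 17))) = Add(Mul(12, Rational(1, 14)), Rational(26, 17)) = Add(Rational(6, 7), Rational(26, 17)) = Rational(284, 119) ≈ 2.3866)
Function('x')(w, W) = Add(Rational(284, 119), Mul(-1, w))
Add(Function('B')(-29, -9), Mul(-1, Function('x')(59, Function('F')(-3)))) = Add(-29, Mul(-1, Add(Rational(284, 119), Mul(-1, 59)))) = Add(-29, Mul(-1, Add(Rational(284, 119), -59))) = Add(-29, Mul(-1, Rational(-6737, 119))) = Add(-29, Rational(6737, 119)) = Rational(3286, 119)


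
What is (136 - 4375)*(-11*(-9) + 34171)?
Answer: -145270530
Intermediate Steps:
(136 - 4375)*(-11*(-9) + 34171) = -4239*(99 + 34171) = -4239*34270 = -145270530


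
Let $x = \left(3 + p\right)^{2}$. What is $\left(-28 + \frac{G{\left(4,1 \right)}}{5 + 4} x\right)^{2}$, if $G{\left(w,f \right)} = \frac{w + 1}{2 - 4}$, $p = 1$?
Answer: $\frac{85264}{81} \approx 1052.6$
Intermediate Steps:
$G{\left(w,f \right)} = - \frac{1}{2} - \frac{w}{2}$ ($G{\left(w,f \right)} = \frac{1 + w}{-2} = \left(1 + w\right) \left(- \frac{1}{2}\right) = - \frac{1}{2} - \frac{w}{2}$)
$x = 16$ ($x = \left(3 + 1\right)^{2} = 4^{2} = 16$)
$\left(-28 + \frac{G{\left(4,1 \right)}}{5 + 4} x\right)^{2} = \left(-28 + \frac{- \frac{1}{2} - 2}{5 + 4} \cdot 16\right)^{2} = \left(-28 + \frac{- \frac{1}{2} - 2}{9} \cdot 16\right)^{2} = \left(-28 + \left(- \frac{5}{2}\right) \frac{1}{9} \cdot 16\right)^{2} = \left(-28 - \frac{40}{9}\right)^{2} = \left(- \frac{292}{9}\right)^{2} = \frac{85264}{81}$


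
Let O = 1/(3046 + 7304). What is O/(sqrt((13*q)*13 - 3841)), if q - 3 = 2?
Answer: -I*sqrt(749)/15504300 ≈ -1.7652e-6*I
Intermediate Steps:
q = 5 (q = 3 + 2 = 5)
O = 1/10350 ≈ 9.6618e-5
O/(sqrt((13*q)*13 - 3841)) = 1/(10350*(sqrt((13*5)*13 - 3841))) = 1/(10350*(sqrt(65*13 - 3841))) = 1/(10350*(sqrt(845 - 3841))) = 1/(10350*(sqrt(-2996))) = 1/(10350*((2*I*sqrt(749)))) = (-I*sqrt(749)/1498)/10350 = -I*sqrt(749)/15504300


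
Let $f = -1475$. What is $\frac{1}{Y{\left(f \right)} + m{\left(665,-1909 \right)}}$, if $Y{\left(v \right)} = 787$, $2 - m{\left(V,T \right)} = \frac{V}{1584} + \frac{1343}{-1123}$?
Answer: $\frac{1778832}{1404878965} \approx 0.0012662$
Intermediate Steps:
$m{\left(V,T \right)} = \frac{3589}{1123} - \frac{V}{1584}$ ($m{\left(V,T \right)} = 2 - \left(\frac{V}{1584} + \frac{1343}{-1123}\right) = 2 - \left(V \frac{1}{1584} + 1343 \left(- \frac{1}{1123}\right)\right) = 2 - \left(\frac{V}{1584} - \frac{1343}{1123}\right) = 2 - \left(- \frac{1343}{1123} + \frac{V}{1584}\right) = \frac{3589}{1123} - \frac{V}{1584}$)
$\frac{1}{Y{\left(f \right)} + m{\left(665,-1909 \right)}} = \frac{1}{787 + \left(\frac{3589}{1123} - \frac{665}{1584}\right)} = \frac{1}{787 + \frac{4938181}{1778832}} = \frac{1}{\frac{1404878965}{1778832}} = \frac{1778832}{1404878965}$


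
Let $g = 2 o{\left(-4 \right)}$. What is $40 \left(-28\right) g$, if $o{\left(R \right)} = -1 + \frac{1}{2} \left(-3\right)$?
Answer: $5600$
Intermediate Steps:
$o{\left(R \right)} = - \frac{5}{2}$ ($o{\left(R \right)} = -1 + \frac{1}{2} \left(-3\right) = -1 - \frac{3}{2} = - \frac{5}{2}$)
$g = -5$ ($g = 2 \left(- \frac{5}{2}\right) = -5$)
$40 \left(-28\right) g = 40 \left(-28\right) \left(-5\right) = \left(-1120\right) \left(-5\right) = 5600$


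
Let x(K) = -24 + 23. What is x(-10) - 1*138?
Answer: -139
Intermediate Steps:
x(K) = -1
x(-10) - 1*138 = -1 - 1*138 = -1 - 138 = -139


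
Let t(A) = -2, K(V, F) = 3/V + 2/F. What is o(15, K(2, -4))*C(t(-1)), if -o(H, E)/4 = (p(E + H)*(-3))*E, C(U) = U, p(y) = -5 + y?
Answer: -264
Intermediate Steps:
K(V, F) = 2/F + 3/V
o(H, E) = -4*E*(15 - 3*E - 3*H) (o(H, E) = -4*(-5 + (E + H))*(-3)*E = -4*(-5 + E + H)*(-3)*E = -4*(15 - 3*E - 3*H)*E = -4*E*(15 - 3*E - 3*H))
o(15, K(2, -4))*C(t(-1)) = (12*(2/(-4) + 3/2)*(-5 + (2/(-4) + 3/2) + 15))*(-2) = (12*(2*(-¼) + 3*(½))*(-5 + (2*(-¼) + 3*(½)) + 15))*(-2) = (12*(-½ + 3/2)*(-5 + (-½ + 3/2) + 15))*(-2) = (12*1*(-5 + 1 + 15))*(-2) = (12*1*11)*(-2) = 132*(-2) = -264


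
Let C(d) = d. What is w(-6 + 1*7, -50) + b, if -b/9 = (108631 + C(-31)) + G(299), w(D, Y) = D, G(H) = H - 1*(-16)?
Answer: -980234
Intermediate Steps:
G(H) = 16 + H (G(H) = H + 16 = 16 + H)
b = -980235 (b = -9*((108631 - 31) + (16 + 299)) = -9*(108600 + 315) = -9*108915 = -980235)
w(-6 + 1*7, -50) + b = (-6 + 1*7) - 980235 = (-6 + 7) - 980235 = 1 - 980235 = -980234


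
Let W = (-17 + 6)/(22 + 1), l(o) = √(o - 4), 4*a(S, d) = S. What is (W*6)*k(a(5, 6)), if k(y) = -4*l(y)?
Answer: 132*I*√11/23 ≈ 19.035*I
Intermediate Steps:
a(S, d) = S/4
l(o) = √(-4 + o)
k(y) = -4*√(-4 + y)
W = -11/23 ≈ -0.47826
(W*6)*k(a(5, 6)) = (-11/23*6)*(-4*√(-4 + (¼)*5)) = -(-264)*√(-4 + 5/4)/23 = -(-264)*√(-11/4)/23 = -(-264)*I*√11/2/23 = -(-132)*I*√11/23 = 132*I*√11/23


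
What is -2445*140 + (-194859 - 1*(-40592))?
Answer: -496567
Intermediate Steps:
-2445*140 + (-194859 - 1*(-40592)) = -342300 + (-194859 + 40592) = -342300 - 154267 = -496567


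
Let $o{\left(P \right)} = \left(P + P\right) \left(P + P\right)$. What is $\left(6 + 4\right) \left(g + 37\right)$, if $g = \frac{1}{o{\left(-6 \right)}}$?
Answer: $\frac{26645}{72} \approx 370.07$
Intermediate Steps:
$o{\left(P \right)} = 4 P^{2}$ ($o{\left(P \right)} = 2 P 2 P = 4 P^{2}$)
$g = \frac{1}{144}$ ($g = \frac{1}{4 \left(-6\right)^{2}} = \frac{1}{4 \cdot 36} = \frac{1}{144} \approx 0.0069444$)
$\left(6 + 4\right) \left(g + 37\right) = \left(6 + 4\right) \left(\frac{1}{144} + 37\right) = 10 \cdot \frac{5329}{144} = \frac{26645}{72}$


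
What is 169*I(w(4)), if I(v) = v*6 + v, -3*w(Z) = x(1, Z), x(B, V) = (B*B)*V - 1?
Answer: -1183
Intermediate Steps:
x(B, V) = -1 + V*B² (x(B, V) = B²*V - 1 = V*B² - 1 = -1 + V*B²)
w(Z) = ⅓ - Z/3 (w(Z) = -(-1 + Z*1²)/3 = -(-1 + Z*1)/3 = -(-1 + Z)/3 = ⅓ - Z/3)
I(v) = 7*v (I(v) = 6*v + v = 7*v)
169*I(w(4)) = 169*(7*(⅓ - ⅓*4)) = 169*(7*(⅓ - 4/3)) = 169*(7*(-1)) = 169*(-7) = -1183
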